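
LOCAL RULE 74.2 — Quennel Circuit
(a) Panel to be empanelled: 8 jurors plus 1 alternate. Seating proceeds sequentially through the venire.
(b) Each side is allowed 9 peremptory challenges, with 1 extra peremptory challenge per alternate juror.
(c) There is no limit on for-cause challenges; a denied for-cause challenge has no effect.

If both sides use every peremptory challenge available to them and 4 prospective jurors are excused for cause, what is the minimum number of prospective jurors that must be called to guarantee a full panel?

33

Seats to fill: 8 + 1 alternates = 9.
Peremptories: 9 + 1×1 = 10 per side × 2 sides = 20.
For-cause removals: 4.
Minimum venire: 9 + 20 + 4 = 33.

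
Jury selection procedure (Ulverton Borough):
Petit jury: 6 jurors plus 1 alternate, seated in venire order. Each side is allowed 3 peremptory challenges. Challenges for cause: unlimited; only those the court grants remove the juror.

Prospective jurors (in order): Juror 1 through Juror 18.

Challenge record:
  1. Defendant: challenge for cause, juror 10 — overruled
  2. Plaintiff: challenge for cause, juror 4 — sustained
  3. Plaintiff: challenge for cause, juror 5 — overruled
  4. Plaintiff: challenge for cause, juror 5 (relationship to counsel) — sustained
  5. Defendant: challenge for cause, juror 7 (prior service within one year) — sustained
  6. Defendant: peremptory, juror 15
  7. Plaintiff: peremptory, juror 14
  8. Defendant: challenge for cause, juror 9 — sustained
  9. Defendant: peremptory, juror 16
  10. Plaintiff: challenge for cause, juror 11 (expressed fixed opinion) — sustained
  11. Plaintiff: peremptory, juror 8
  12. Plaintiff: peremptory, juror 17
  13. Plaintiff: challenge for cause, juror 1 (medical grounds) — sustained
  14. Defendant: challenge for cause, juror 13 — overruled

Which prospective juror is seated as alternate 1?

18

Removed: #1, #4, #5, #7, #8, #9, #11, #14, #15, #16, #17. (#10, #13 stay — for-cause denied.)
Seating in order: seats 1–6 → #2, #3, #6, #10, #12, #13; alternates → #18.
So alternate 1 is #18.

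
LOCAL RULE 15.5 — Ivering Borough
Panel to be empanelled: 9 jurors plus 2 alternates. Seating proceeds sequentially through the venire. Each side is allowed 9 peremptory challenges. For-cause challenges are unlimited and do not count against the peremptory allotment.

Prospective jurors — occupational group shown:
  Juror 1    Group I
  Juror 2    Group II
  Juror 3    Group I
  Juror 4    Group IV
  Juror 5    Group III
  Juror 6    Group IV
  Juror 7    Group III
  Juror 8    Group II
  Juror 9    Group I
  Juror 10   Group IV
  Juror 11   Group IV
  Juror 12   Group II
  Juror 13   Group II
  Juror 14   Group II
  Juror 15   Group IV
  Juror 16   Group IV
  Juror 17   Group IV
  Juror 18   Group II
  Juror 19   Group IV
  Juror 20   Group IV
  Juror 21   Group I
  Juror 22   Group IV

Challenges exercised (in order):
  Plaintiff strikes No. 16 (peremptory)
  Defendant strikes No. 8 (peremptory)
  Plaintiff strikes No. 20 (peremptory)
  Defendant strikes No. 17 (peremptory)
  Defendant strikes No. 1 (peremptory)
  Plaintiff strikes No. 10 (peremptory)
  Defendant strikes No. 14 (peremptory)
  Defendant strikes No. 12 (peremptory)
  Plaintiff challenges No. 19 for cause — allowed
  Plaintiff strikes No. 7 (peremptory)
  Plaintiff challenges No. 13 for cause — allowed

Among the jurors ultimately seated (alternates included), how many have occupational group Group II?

2

Removed: #1, #7, #8, #10, #12, #13, #14, #16, #17, #19, #20.
Seated (11 incl. alternates): #2, #3, #4, #5, #6, #9, #11, #15, #18, #21, #22.
Of those, in Group II: #2, #18 → 2.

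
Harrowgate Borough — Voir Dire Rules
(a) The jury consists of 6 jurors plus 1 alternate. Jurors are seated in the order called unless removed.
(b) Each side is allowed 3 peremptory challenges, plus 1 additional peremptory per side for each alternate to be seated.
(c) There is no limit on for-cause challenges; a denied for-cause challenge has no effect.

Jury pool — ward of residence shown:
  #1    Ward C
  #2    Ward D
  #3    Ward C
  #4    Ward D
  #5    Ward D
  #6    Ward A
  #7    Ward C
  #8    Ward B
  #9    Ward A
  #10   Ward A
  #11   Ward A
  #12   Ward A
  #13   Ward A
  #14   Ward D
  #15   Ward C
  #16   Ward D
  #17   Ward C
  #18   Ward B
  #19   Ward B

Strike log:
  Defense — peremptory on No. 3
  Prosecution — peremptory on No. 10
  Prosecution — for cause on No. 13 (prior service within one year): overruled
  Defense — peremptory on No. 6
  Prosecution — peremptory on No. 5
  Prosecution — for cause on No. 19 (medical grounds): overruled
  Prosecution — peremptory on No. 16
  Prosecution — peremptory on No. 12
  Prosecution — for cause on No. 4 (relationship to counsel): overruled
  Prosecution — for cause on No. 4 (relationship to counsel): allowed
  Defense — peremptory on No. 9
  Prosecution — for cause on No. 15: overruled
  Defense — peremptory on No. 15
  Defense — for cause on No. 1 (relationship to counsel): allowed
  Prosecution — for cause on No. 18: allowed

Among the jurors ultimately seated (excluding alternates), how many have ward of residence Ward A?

2

Removed: #1, #3, #4, #5, #6, #9, #10, #12, #15, #16, #18.
Seated jurors 1–6: #2, #7, #8, #11, #13, #14 (alternates #17 not counted).
Of those, in Ward A: #11, #13 → 2.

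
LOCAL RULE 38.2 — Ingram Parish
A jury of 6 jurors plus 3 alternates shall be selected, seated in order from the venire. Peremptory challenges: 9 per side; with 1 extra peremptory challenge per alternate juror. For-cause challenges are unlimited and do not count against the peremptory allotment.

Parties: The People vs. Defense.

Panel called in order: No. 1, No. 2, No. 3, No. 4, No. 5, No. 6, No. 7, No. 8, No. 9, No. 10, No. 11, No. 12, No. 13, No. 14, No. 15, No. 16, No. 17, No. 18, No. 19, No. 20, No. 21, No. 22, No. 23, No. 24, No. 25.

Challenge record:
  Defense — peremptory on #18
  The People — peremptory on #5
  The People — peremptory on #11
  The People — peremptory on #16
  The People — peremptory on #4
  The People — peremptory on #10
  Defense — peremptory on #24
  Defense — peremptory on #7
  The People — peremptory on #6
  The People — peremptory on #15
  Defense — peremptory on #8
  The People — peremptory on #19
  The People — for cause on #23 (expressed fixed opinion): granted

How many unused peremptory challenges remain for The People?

4

The People allotment: 9 base + 1 × 3 alternates = 12.
The People peremptories used: #5, #11, #16, #4, #10, #6, #15, #19 — 8 (the for-cause on #23 doesn't count).
Remaining: 12 − 8 = 4.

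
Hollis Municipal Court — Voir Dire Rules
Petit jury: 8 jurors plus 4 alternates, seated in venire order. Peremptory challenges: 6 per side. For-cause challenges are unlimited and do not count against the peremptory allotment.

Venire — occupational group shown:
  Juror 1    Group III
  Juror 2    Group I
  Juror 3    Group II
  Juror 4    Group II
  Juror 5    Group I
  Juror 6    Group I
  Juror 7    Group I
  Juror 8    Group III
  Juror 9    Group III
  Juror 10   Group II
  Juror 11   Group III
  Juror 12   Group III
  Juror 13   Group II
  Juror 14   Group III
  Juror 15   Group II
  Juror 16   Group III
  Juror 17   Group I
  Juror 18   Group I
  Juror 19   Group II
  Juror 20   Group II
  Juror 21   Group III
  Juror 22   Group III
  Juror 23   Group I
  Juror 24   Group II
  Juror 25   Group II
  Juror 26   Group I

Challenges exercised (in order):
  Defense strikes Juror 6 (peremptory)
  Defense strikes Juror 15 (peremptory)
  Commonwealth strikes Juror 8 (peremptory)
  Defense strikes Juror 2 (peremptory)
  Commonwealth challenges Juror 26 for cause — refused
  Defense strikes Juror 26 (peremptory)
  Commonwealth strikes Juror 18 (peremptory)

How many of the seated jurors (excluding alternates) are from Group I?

Removed: #2, #6, #8, #15, #18, #26.
Seated jurors 1–8: #1, #3, #4, #5, #7, #9, #10, #11 (alternates #12, #13, #14, #16 not counted).
Of those, in Group I: #5, #7 → 2.

2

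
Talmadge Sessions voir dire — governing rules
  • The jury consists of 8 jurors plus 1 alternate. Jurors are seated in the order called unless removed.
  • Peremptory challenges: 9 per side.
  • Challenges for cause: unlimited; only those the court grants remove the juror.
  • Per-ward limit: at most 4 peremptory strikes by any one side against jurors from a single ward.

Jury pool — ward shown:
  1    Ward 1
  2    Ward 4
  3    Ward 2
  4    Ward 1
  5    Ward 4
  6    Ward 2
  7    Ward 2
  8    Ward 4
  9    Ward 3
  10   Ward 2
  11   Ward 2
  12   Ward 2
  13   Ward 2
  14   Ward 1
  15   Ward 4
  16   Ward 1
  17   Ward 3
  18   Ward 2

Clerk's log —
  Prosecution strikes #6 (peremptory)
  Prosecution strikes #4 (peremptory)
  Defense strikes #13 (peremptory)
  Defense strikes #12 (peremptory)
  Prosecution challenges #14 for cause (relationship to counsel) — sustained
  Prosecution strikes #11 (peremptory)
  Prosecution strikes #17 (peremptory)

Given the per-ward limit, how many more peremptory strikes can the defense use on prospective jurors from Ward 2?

2

Defense peremptories so far: #13, #12 — 2 of 9 used, 7 left overall.
Against Ward 2: #13, #12 — 2 used; per-ward cap 4 leaves 2.
Binding limit: min(7, 2) = 2.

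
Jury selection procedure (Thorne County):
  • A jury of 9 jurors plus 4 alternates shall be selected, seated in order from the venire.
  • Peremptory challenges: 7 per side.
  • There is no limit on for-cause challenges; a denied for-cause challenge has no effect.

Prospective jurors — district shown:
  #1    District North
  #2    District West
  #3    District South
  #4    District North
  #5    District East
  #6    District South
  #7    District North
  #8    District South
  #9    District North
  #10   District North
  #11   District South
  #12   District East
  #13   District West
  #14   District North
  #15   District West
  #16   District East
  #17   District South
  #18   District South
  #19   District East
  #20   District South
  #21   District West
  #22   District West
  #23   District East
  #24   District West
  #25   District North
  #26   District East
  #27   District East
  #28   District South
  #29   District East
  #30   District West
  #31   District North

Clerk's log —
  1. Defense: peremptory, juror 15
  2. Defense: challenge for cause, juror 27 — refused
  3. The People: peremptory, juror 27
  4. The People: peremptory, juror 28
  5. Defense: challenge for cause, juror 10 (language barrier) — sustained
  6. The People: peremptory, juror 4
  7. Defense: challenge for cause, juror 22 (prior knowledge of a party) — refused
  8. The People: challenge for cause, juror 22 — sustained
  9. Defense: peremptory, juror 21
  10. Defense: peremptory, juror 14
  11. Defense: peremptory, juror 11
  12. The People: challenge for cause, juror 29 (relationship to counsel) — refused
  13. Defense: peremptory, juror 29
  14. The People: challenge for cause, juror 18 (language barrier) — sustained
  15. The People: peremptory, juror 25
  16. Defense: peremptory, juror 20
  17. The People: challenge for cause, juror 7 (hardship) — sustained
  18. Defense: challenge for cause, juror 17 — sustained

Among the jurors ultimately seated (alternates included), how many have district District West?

Removed: #4, #7, #10, #11, #14, #15, #17, #18, #20, #21, #22, #25, #27, #28, #29.
Seated (13 incl. alternates): #1, #2, #3, #5, #6, #8, #9, #12, #13, #16, #19, #23, #24.
Of those, in District West: #2, #13, #24 → 3.

3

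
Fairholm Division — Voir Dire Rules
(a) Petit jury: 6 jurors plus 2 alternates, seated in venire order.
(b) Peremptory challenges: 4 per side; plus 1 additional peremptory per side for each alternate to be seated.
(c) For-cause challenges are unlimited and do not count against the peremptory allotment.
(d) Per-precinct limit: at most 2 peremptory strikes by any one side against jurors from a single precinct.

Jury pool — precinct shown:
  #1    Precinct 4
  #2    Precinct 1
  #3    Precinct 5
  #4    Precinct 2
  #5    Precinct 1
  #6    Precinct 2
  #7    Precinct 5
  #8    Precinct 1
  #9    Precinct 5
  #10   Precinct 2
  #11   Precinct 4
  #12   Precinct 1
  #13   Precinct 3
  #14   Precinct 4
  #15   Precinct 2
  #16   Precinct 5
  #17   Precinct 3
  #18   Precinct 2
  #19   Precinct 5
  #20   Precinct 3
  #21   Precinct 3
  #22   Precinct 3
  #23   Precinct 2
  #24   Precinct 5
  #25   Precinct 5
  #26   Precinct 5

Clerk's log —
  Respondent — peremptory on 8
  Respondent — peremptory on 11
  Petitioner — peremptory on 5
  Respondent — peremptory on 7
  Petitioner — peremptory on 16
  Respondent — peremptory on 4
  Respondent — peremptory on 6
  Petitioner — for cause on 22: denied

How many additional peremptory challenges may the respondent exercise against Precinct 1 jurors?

1

Respondent peremptories so far: #8, #11, #7, #4, #6 — 5 of 6 used, 1 left overall.
Against Precinct 1: #8 — 1 used; per-precinct cap 2 leaves 1.
Binding limit: min(1, 1) = 1.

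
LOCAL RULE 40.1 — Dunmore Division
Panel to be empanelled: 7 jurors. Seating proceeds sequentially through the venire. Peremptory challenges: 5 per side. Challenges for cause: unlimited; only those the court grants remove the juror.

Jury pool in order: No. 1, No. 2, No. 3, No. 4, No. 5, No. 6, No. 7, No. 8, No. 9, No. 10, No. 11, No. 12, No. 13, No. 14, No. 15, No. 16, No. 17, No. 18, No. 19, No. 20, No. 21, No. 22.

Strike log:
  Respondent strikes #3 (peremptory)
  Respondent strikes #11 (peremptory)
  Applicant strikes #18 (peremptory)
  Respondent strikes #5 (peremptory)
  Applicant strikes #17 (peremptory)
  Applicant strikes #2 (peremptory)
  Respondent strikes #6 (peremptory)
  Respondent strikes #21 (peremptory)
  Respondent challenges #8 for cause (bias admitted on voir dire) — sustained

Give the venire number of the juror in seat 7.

Removed: #2, #3, #5, #6, #8, #11, #17, #18, #21.
Filling seats in venire order through position 7: #1, #4, #7, #9, #10, #12, #13.
So seat 7 is #13.

13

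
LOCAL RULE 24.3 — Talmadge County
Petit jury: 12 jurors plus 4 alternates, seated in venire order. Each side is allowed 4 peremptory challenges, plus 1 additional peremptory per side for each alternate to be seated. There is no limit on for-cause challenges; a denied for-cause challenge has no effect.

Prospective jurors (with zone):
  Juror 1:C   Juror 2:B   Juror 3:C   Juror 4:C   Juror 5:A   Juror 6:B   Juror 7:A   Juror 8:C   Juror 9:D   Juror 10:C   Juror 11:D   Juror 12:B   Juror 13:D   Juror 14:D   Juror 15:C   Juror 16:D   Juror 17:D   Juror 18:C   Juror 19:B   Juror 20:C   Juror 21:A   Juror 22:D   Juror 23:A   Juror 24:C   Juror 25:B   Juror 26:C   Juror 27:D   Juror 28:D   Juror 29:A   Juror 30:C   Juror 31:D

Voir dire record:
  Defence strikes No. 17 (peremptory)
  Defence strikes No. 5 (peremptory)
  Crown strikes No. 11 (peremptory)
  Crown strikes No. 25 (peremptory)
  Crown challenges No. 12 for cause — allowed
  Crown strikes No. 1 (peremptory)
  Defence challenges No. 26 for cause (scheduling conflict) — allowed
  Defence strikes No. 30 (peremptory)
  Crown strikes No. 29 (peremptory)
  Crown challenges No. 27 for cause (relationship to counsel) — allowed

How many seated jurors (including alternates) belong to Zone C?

Removed: #1, #5, #11, #12, #17, #25, #26, #27, #29, #30.
Seated (16 incl. alternates): #2, #3, #4, #6, #7, #8, #9, #10, #13, #14, #15, #16, #18, #19, #20, #21.
Of those, in Zone C: #3, #4, #8, #10, #15, #18, #20 → 7.

7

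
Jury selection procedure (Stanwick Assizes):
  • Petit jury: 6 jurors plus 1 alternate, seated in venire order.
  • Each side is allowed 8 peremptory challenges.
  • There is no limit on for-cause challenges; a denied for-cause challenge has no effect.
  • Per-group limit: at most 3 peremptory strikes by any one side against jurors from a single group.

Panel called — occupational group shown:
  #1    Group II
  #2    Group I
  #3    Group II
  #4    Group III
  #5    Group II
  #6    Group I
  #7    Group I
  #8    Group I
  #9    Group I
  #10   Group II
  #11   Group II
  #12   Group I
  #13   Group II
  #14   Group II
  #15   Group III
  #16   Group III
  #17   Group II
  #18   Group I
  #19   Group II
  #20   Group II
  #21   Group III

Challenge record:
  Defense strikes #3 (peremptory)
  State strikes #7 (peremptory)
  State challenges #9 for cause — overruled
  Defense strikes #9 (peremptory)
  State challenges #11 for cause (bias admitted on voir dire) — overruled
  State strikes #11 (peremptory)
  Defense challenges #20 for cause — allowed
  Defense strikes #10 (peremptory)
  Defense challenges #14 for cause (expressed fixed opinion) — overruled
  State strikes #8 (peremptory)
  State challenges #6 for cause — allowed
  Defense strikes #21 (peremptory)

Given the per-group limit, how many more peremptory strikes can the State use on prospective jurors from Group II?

2

State peremptories so far: #7, #11, #8 — 3 of 8 used, 5 left overall.
Against Group II: #11 — 1 used; per-group cap 3 leaves 2.
Binding limit: min(5, 2) = 2.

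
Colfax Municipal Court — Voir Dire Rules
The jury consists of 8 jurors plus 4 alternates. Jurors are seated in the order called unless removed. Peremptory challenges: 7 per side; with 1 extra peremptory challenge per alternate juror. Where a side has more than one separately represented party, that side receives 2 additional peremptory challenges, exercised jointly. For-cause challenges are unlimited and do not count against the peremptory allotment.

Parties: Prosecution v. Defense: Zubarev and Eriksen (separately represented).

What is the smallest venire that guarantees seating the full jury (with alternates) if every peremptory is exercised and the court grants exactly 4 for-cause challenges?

40

Seats to fill: 8 + 4 alternates = 12.
Peremptories — Prosecution: 7 + 1×4 = 11; Defense: 7 + 1×4 + 2 = 13; total 24.
For-cause removals: 4.
Minimum venire: 12 + 24 + 4 = 40.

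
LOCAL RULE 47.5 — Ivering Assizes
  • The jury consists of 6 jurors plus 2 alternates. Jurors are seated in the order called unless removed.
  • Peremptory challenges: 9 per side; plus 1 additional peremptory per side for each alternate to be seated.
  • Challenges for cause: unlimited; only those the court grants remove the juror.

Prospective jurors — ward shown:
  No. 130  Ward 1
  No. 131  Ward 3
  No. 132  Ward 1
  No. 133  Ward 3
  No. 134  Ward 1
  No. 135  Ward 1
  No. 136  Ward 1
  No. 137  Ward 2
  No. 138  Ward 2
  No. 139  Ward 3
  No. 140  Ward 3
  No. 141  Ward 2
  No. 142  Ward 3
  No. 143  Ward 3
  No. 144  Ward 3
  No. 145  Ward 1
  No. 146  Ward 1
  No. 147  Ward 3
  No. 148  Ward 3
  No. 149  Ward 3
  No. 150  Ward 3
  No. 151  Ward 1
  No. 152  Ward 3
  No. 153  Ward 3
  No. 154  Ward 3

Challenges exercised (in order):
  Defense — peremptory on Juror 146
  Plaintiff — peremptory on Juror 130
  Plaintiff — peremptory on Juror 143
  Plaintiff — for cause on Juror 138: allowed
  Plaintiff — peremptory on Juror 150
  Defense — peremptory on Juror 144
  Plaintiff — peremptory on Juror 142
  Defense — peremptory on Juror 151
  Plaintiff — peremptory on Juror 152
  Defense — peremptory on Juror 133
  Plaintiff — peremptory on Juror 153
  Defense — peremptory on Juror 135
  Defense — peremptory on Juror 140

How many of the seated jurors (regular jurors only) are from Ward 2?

Removed: #130, #133, #135, #138, #140, #142, #143, #144, #146, #150, #151, #152, #153.
Seated jurors 1–6: #131, #132, #134, #136, #137, #139 (alternates #141, #145 not counted).
Of those, in Ward 2: #137 → 1.

1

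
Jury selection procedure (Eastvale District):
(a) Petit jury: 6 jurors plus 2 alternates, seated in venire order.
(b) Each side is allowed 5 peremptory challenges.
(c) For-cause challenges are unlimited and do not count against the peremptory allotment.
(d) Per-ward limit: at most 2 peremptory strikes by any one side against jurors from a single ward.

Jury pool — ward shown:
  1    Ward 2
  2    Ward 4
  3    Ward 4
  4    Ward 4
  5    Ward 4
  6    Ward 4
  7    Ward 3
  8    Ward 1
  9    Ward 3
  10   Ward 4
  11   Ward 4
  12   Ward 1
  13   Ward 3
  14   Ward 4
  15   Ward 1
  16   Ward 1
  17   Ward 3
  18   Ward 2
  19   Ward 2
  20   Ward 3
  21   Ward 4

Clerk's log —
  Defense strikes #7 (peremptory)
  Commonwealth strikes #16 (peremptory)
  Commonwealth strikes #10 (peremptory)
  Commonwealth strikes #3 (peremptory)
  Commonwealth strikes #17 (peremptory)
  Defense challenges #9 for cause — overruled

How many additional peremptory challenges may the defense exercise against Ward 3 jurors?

1

Defense peremptories so far: #7 — 1 of 5 used, 4 left overall.
Against Ward 3: #7 — 1 used; per-ward cap 2 leaves 1.
Binding limit: min(4, 1) = 1.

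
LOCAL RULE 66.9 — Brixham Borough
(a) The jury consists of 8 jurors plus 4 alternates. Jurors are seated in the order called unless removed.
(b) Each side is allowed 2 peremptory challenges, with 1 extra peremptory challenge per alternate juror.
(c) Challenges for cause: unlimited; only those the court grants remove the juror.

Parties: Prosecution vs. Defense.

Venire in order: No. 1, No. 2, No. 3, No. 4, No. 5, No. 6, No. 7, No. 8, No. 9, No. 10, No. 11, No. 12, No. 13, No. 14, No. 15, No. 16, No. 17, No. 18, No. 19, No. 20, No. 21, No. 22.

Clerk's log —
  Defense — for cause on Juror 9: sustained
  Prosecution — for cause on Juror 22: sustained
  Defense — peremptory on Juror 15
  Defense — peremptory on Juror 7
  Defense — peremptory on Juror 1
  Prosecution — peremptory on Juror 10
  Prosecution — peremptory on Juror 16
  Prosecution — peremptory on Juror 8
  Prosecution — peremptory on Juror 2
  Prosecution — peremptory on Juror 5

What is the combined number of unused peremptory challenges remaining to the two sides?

4

Prosecution allotment: 2 base + 1 × 4 alternates = 6. Defense allotment: 2 base + 1 × 4 alternates = 6.
Prosecution peremptories used: #10, #16, #8, #2, #5 — 5 (the for-cause on #22 doesn't count).
Defense peremptories used: #15, #7, #1 — 3 (the for-cause on #9 doesn't count).
Remaining: (6 − 5) + (6 − 3) = 4.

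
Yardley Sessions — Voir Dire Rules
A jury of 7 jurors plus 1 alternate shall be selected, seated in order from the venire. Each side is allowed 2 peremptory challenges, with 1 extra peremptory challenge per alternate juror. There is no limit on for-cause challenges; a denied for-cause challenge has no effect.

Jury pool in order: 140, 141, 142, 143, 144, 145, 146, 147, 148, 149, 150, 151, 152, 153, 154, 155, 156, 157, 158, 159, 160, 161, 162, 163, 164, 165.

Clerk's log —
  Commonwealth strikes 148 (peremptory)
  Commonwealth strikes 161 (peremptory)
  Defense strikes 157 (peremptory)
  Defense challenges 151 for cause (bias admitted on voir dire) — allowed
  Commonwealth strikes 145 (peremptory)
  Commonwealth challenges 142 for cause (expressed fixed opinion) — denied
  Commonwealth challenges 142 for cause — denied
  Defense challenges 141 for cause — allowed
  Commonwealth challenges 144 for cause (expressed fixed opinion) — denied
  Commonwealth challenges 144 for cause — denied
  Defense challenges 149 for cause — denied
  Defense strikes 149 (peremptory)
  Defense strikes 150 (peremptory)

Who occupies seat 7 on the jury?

Removed: #141, #145, #148, #149, #150, #151, #157, #161. (#142, #144 stay — for-cause denied.)
Filling seats in venire order through position 7: #140, #142, #143, #144, #146, #147, #152.
So seat 7 is #152.

152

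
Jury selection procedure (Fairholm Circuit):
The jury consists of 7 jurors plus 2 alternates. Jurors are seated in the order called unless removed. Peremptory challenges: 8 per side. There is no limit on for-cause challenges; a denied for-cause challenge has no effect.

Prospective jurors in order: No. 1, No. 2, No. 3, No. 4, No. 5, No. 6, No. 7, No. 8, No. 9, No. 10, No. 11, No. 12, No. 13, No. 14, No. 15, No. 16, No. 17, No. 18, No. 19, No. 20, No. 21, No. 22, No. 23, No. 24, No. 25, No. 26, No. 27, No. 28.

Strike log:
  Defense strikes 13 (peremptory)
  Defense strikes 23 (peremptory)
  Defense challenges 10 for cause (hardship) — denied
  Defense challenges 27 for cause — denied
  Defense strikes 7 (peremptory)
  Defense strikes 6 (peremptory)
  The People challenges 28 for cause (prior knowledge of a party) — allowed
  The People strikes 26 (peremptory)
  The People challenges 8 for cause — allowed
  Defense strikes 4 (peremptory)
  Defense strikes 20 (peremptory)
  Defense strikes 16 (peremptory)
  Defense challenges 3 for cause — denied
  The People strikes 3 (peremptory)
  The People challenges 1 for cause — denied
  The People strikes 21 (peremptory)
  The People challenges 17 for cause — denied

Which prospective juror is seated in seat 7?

12

Removed: #3, #4, #6, #7, #8, #13, #16, #20, #21, #23, #26, #28. (#1, #10, #17, #27 stay — for-cause denied.)
Filling seats in venire order through position 7: #1, #2, #5, #9, #10, #11, #12.
So seat 7 is #12.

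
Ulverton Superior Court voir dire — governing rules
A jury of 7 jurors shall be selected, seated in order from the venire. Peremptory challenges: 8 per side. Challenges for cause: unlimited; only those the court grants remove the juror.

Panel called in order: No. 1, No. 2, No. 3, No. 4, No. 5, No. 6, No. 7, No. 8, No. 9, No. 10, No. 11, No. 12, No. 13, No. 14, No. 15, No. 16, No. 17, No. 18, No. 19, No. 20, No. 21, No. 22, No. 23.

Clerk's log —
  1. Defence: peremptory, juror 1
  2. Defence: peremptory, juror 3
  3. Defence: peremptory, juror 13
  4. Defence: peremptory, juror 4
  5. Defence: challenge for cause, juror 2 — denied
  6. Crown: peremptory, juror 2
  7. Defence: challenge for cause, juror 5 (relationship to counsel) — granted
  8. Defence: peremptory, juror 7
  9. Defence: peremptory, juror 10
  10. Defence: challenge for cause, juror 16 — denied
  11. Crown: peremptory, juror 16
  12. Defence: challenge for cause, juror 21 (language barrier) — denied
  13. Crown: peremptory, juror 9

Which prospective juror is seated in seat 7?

17

Removed: #1, #2, #3, #4, #5, #7, #9, #10, #13, #16. (#21 stays — for-cause denied.)
Filling seats in venire order through position 7: #6, #8, #11, #12, #14, #15, #17.
So seat 7 is #17.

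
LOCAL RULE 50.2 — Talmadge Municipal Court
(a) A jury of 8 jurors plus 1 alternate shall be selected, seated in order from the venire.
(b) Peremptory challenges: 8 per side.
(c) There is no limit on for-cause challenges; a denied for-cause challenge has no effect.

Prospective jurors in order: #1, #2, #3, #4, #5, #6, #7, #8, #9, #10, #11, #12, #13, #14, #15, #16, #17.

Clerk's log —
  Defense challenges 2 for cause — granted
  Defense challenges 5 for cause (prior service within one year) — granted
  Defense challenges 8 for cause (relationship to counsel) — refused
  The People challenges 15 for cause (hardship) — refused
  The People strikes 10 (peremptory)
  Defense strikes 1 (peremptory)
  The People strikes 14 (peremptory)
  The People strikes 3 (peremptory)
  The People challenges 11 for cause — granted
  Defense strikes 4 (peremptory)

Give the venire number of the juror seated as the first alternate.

Removed: #1, #2, #3, #4, #5, #10, #11, #14. (#8, #15 stay — for-cause denied.)
Seating in order: seats 1–8 → #6, #7, #8, #9, #12, #13, #15, #16; alternates → #17.
So alternate 1 is #17.

17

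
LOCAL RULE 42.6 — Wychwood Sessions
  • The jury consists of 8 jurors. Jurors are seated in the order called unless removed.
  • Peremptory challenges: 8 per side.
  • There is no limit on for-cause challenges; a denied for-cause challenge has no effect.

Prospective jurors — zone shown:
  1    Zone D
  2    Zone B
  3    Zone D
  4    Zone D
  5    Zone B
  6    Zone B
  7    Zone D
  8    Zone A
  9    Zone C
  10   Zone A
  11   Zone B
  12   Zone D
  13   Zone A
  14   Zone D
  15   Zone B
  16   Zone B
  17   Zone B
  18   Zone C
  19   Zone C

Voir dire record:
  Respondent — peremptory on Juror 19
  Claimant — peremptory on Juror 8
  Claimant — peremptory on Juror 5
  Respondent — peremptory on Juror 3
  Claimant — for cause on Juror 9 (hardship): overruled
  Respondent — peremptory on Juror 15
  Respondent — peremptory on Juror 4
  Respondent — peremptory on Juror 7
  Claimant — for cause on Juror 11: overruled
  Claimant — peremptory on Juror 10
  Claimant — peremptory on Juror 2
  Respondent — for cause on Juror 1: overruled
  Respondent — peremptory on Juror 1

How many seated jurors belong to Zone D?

2

Removed: #1, #2, #3, #4, #5, #7, #8, #10, #15, #19.
Seated jurors 1–8: #6, #9, #11, #12, #13, #14, #16, #17.
Of those, in Zone D: #12, #14 → 2.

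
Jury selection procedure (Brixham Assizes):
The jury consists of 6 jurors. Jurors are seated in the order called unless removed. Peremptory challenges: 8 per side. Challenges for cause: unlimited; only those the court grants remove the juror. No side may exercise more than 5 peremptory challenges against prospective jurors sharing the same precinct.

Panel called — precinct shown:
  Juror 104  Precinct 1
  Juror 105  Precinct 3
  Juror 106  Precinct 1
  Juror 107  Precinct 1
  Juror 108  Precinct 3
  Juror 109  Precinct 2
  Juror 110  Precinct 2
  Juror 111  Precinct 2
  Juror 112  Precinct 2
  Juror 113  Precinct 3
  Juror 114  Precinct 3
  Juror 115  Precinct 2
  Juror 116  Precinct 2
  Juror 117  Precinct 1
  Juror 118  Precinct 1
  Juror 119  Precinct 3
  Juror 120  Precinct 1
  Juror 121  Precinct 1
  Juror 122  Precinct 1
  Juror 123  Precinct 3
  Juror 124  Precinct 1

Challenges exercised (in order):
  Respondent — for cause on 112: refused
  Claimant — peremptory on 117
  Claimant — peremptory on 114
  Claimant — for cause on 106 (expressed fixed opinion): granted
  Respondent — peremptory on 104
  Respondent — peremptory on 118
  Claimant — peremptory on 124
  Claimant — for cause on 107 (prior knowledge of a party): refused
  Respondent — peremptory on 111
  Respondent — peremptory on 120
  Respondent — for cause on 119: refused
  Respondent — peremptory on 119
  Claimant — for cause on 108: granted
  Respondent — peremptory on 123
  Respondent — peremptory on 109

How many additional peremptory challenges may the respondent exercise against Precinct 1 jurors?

Respondent peremptories so far: #104, #118, #111, #120, #119, #123, #109 — 7 of 8 used, 1 left overall.
Against Precinct 1: #104, #118, #120 — 3 used; per-precinct cap 5 leaves 2.
Binding limit: min(1, 2) = 1.

1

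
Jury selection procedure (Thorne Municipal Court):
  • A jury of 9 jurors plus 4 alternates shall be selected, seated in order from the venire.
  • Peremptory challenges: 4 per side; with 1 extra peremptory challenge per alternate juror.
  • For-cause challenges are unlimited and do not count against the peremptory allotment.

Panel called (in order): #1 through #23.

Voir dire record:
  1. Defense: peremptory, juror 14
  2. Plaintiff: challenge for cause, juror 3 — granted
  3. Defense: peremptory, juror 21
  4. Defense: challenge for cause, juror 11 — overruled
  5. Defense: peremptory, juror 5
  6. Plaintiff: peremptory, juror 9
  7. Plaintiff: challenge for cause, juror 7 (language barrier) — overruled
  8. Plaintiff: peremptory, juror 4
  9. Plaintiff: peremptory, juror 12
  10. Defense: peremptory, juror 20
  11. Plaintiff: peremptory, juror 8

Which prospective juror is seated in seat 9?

Removed: #3, #4, #5, #8, #9, #12, #14, #20, #21. (#7, #11 stay — for-cause denied.)
Seating in order: seats 1–9 → #1, #2, #6, #7, #10, #11, #13, #15, #16; alternates → #17, #18, #19, #22.
So seat 9 is #16.

16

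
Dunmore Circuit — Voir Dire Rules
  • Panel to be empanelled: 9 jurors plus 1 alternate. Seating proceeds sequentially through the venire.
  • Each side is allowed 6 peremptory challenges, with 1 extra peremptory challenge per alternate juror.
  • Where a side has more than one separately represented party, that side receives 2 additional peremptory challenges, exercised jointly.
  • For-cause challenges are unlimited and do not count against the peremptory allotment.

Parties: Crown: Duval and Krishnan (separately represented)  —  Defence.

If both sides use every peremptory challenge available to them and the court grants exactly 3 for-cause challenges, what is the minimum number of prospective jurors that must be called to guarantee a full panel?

Seats to fill: 9 + 1 alternates = 10.
Peremptories — Crown: 6 + 1×1 + 2 = 9; Defence: 6 + 1×1 = 7; total 16.
For-cause removals: 3.
Minimum venire: 10 + 16 + 3 = 29.

29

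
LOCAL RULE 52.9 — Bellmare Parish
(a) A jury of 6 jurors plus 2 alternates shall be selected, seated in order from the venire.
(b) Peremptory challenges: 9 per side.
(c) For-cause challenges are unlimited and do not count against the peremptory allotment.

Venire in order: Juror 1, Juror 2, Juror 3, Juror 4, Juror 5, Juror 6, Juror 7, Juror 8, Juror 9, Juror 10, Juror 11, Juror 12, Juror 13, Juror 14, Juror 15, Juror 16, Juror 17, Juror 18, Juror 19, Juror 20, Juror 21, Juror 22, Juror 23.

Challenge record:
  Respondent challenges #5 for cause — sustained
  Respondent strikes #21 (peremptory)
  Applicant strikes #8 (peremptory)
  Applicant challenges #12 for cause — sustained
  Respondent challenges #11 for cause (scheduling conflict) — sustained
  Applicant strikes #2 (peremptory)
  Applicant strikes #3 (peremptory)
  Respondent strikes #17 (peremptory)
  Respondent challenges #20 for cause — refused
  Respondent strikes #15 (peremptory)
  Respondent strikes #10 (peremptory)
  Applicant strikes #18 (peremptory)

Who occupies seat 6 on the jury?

13

Removed: #2, #3, #5, #8, #10, #11, #12, #15, #17, #18, #21. (#20 stays — for-cause denied.)
Seating in order: seats 1–6 → #1, #4, #6, #7, #9, #13; alternates → #14, #16.
So seat 6 is #13.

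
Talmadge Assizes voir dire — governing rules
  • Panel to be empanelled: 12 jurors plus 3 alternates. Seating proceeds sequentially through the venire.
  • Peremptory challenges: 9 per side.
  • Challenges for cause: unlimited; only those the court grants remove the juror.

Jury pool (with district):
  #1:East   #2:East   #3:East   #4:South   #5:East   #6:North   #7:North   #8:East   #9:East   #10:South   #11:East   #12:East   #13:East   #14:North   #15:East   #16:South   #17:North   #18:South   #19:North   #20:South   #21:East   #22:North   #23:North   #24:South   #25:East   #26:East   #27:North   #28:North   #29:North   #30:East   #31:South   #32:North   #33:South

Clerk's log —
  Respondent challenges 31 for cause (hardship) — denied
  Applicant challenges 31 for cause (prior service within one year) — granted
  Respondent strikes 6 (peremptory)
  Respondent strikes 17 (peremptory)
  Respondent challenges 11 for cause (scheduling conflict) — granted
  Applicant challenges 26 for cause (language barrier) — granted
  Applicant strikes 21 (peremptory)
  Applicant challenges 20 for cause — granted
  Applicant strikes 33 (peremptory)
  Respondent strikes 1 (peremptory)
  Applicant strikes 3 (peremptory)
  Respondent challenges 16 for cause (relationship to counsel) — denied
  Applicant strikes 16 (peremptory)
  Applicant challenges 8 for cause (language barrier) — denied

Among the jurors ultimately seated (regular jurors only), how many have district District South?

Removed: #1, #3, #6, #11, #16, #17, #20, #21, #26, #31, #33.
Seated jurors 1–12: #2, #4, #5, #7, #8, #9, #10, #12, #13, #14, #15, #18 (alternates #19, #22, #23 not counted).
Of those, in District South: #4, #10, #18 → 3.

3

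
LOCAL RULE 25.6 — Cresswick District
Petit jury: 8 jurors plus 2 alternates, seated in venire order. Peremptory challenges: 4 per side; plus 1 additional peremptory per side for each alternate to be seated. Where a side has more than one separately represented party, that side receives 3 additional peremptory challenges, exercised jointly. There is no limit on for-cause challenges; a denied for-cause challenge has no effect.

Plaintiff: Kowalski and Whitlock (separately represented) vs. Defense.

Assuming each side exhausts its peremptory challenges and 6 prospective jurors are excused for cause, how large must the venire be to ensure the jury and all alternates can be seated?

Seats to fill: 8 + 2 alternates = 10.
Peremptories — Plaintiff: 4 + 1×2 + 3 = 9; Defense: 4 + 1×2 = 6; total 15.
For-cause removals: 6.
Minimum venire: 10 + 15 + 6 = 31.

31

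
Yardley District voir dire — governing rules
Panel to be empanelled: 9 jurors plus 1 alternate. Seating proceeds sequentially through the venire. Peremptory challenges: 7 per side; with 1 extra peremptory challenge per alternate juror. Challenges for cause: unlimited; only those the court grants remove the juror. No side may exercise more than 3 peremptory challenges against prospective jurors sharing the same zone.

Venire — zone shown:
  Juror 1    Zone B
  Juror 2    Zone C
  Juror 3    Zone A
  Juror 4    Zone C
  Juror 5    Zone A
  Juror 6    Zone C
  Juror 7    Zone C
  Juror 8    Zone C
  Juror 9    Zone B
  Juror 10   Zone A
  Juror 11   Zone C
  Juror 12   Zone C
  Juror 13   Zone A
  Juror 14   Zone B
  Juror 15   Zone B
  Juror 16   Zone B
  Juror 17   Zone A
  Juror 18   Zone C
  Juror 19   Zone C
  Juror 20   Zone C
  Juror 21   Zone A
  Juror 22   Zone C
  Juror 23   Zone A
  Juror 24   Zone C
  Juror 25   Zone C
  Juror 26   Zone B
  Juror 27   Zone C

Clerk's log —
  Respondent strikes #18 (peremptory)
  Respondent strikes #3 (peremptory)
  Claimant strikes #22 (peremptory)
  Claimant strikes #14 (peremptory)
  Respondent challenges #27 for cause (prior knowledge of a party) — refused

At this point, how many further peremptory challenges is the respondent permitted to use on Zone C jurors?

Respondent peremptories so far: #18, #3 — 2 of 8 used, 6 left overall.
Against Zone C: #18 — 1 used; per-zone cap 3 leaves 2.
Binding limit: min(6, 2) = 2.

2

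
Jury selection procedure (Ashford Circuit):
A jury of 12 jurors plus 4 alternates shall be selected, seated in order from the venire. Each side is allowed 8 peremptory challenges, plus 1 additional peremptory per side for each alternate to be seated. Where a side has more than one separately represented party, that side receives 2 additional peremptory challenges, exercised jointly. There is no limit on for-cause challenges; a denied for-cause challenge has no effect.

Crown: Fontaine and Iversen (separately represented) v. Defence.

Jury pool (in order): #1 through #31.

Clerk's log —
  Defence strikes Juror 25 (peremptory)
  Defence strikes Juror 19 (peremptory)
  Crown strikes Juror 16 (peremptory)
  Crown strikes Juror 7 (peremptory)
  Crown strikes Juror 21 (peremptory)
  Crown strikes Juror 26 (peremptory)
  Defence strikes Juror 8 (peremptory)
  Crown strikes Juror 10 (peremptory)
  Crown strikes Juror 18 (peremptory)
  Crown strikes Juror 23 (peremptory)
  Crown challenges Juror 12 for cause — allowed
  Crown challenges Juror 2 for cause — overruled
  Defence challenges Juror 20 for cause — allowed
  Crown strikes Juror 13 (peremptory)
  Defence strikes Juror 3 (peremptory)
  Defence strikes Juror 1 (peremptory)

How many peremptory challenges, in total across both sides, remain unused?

13

Crown allotment: 8 base + 1 × 4 alternates + 2 multi-party = 14. Defence allotment: 8 base + 1 × 4 alternates = 12.
Crown peremptories used: #16, #7, #21, #26, #10, #18, #23, #13 — 8 (for-cause on #12, #2 don't count).
Defence peremptories used: #25, #19, #8, #3, #1 — 5 (the for-cause on #20 doesn't count).
Remaining: (14 − 8) + (12 − 5) = 13.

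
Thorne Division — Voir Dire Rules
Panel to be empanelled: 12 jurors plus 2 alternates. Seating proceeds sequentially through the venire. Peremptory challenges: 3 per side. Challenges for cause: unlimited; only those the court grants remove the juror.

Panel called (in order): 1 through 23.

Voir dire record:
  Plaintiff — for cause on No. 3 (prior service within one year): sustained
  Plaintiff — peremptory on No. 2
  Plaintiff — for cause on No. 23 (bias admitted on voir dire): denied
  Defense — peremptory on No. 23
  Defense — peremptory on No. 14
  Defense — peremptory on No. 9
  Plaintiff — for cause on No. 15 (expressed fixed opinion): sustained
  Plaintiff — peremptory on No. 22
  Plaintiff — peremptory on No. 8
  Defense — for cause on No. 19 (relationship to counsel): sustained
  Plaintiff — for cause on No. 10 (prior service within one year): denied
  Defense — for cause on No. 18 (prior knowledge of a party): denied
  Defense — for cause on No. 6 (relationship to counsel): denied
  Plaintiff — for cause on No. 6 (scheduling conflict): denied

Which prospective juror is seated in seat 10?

Removed: #2, #3, #8, #9, #14, #15, #19, #22, #23. (#6, #10, #18 stay — for-cause denied.)
Seating in order: seats 1–12 → #1, #4, #5, #6, #7, #10, #11, #12, #13, #16, #17, #18; alternates → #20, #21.
So seat 10 is #16.

16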